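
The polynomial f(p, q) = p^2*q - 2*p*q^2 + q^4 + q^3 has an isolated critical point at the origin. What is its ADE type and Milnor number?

Type D_{5}, Milnor number mu = 5.

The Hessian of f at 0 has rank 0. Corank 2; j^3 = q*(p - q)^2 has shape L^2 M (L != M), so D-series; mu = 5 gives D_5.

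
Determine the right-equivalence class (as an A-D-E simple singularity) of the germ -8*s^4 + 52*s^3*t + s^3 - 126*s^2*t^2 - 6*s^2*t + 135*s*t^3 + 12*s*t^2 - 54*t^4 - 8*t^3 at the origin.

E_{7}

The Hessian of f at 0 is [[0, 0], [0, 0]] with rank 0, so corank 2. A Groebner basis of the Jacobian ideal J(f) in C{s,t} is {3*s^2/4 - 3*s*t + t^4 - t^3/4 + 3*t^2, s^3 - 21*s^2/2 + 42*s*t - 9*t^3/2 - 42*t^2, s^2*t - 15*s^2/4 + 15*s*t - 11*t^3/4 - 15*t^2, -s^2 + s*t^2 + 4*s*t - 5*t^3/3 - 4*t^2}; counting standard monomials gives mu = 7. Corank 2; j^3 = (s - 2*t)^3 is a perfect cube, so E-series; the 4-jet and mu = 7 give E_7.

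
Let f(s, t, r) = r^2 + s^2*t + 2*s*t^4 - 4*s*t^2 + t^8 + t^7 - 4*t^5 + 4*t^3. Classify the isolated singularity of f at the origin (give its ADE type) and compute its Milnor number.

The Hessian of f at 0 has rank 1. Corank 2; j^3 = t*(s - 2*t)^2 has shape L^2 M (L != M), so D-series; mu = 9 gives D_9.

Type D9, Milnor number mu = 9.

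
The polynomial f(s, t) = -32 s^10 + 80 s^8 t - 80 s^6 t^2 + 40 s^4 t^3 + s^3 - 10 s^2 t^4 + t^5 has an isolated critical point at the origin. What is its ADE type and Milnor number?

The Hessian of f at 0 has rank 0. Corank 2; j^3 = s^3 is a perfect cube, so E-series; the 5-jet and mu = 8 give E_8.

Type E_{8}, Milnor number mu = 8.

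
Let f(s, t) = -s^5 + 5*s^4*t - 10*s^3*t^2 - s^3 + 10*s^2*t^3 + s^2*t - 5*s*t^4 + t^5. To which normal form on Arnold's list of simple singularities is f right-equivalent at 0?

The Hessian of f at 0 has rank 0. Corank 2; j^3 = -s^2*(s - t) has shape L^2 M (L != M), so D-series; mu = 6 gives D_6.

D_{6}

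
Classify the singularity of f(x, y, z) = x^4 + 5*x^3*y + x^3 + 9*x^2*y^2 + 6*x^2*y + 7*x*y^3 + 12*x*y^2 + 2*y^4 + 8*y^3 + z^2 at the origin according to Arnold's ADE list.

The Hessian of f at 0 is [[0, 0, 0], [0, 0, 0], [0, 0, 2]] with rank 1, so corank 2. A Groebner basis of the Jacobian ideal J(f) in C{x,y,z} is {3*x^2 + 12*x*y + y^4 - y^3 + 12*y^2, x^3 + 18*x^2 + 72*x*y + 2*y^3 + 72*y^2, x^2*y - 7*x^2 - 28*x*y - 5*y^3/3 - 28*y^2, 2*x^2 + x*y^2 + 8*x*y + 4*y^3/3 + 8*y^2, z}; counting standard monomials gives mu = 7. Corank 2; j^3 = (x + 2*y)^3 is a perfect cube, so E-series; the 4-jet and mu = 7 give E_7.

E7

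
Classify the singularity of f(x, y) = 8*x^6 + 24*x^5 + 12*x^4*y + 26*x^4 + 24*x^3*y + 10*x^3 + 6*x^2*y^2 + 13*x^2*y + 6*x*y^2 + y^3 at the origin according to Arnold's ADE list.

D_4

The Hessian of f at 0 is [[0, 0], [0, 0]] with rank 0, so corank 2. A Groebner basis of the Jacobian ideal J(f) in C{x,y} is {y^3, x^2 - 3*y^2/11, x*y + 6*y^2/11}; counting standard monomials gives mu = 4. Corank 2; j^3 = (2*x + y)*(5*x^2 + 4*x*y + y^2) splits into three distinct lines over C (the quadratic factor has nonzero discriminant), so D_4.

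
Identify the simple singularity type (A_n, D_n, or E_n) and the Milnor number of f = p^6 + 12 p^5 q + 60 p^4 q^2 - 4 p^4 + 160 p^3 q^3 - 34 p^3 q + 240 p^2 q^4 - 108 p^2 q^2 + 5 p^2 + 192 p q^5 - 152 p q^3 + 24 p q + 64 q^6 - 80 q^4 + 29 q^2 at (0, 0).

The Hessian of f at 0 is [[10, 24], [24, 58]] with rank 2, so corank 0. A Groebner basis of the Jacobian ideal J(f) in C{p,q} is {p, q}; counting standard monomials gives mu = 1. Corank 0: nondegenerate Morse point, so A_1.

Type A_1, Milnor number mu = 1.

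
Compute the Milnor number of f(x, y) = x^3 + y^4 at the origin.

6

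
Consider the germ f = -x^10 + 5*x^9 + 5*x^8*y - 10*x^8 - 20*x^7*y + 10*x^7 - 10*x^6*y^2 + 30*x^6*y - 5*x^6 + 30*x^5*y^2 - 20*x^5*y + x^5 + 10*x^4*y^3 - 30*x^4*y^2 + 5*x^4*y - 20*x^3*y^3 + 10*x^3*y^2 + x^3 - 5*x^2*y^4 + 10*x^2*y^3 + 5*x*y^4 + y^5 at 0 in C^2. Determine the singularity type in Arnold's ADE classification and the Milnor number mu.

The Hessian of f at 0 is [[0, 0], [0, 0]] with rank 0, so corank 2. A Groebner basis of the Jacobian ideal J(f) in C{x,y} is {y^5, x*y^3 + y^4/4, x^2}; counting standard monomials gives mu = 8. Corank 2; j^3 = x^3 is a perfect cube, so E-series; the 5-jet and mu = 8 give E_8.

Type E8, Milnor number mu = 8.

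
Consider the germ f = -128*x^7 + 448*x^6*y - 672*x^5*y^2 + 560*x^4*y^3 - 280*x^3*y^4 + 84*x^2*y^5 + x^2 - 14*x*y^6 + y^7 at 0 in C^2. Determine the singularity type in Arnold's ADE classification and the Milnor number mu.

Type A6, Milnor number mu = 6.

The Hessian of f at 0 is [[2, 0], [0, 0]] with rank 1, so corank 1. A Groebner basis of the Jacobian ideal J(f) in C{x,y} is {y^6, x}; counting standard monomials gives mu = 6. Corank 1: A-series; mu = 6 gives A_6.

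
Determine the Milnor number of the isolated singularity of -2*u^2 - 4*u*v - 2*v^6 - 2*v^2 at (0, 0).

The Hessian of f at 0 has rank 1. Corank 1: A-series; mu = 5 gives A_5.

5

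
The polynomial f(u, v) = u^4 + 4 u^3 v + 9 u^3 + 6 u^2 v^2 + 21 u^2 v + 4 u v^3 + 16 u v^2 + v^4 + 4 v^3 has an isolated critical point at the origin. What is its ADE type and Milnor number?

The Hessian of f at 0 has rank 0. Corank 2; j^3 = (u + v)*(3*u + 2*v)^2 has shape L^2 M (L != M), so D-series; mu = 5 gives D_5.

Type D_5, Milnor number mu = 5.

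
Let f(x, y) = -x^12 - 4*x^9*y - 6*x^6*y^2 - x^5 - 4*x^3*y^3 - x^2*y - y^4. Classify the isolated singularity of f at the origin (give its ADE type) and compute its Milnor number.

The Hessian of f at 0 has rank 0. Corank 2; j^3 = -x^2*y has shape L^2 M (L != M), so D-series; mu = 5 gives D_5.

Type D_{5}, Milnor number mu = 5.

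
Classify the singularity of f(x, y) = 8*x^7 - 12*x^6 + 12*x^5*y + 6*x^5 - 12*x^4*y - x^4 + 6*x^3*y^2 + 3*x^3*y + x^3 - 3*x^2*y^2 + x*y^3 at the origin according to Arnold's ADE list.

E7

The Hessian of f at 0 is [[0, 0], [0, 0]] with rank 0, so corank 2. A Groebner basis of the Jacobian ideal J(f) in C{x,y} is {3*x^2 + y^4 + y^3, x^3, x^2*y - x^2 - y^3/3, -2*x^2 + x*y^2 - 2*y^3/3}; counting standard monomials gives mu = 7. Corank 2; j^3 = x^3 is a perfect cube, so E-series; the 4-jet and mu = 7 give E_7.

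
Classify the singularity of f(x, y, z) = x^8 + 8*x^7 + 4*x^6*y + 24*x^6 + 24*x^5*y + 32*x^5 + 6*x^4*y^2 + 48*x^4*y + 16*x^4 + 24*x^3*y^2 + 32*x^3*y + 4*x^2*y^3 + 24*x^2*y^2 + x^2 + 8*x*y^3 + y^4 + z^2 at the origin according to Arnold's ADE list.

A_{3}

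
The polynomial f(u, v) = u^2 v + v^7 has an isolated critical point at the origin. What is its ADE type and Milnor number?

Type D_{8}, Milnor number mu = 8.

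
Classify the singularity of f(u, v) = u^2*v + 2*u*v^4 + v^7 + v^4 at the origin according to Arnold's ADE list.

D_5

The Hessian of f at 0 has rank 0. Corank 2; j^3 = u^2*v has shape L^2 M (L != M), so D-series; mu = 5 gives D_5.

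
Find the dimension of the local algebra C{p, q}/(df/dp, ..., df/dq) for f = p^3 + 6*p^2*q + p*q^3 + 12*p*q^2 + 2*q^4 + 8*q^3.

7

The Hessian of f at 0 is [[0, 0], [0, 0]] with rank 0, so corank 2. A Groebner basis of the Jacobian ideal J(f) in C{p,q} is {p^3 + 6*p^2*q + 48*p^2 + 192*p*q + 192*q^2, -6*p^2 + p*q^2 - 24*p*q - 24*q^2, 3*p^2 + 12*p*q + q^3 + 12*q^2}; counting standard monomials gives mu = 7. Corank 2; j^3 = (p + 2*q)^3 is a perfect cube, so E-series; the 4-jet and mu = 7 give E_7.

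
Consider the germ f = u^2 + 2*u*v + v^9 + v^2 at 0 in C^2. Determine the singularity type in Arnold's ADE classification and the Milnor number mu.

Type A8, Milnor number mu = 8.

The Hessian of f at 0 has rank 1. Corank 1: A-series; mu = 8 gives A_8.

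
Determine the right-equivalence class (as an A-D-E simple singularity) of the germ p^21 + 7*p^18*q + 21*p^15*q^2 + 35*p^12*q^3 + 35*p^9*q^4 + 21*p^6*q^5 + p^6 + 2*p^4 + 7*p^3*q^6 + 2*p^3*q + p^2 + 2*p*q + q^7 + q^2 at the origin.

The Hessian of f at 0 has rank 1. Corank 1: A-series; mu = 6 gives A_6.

A_6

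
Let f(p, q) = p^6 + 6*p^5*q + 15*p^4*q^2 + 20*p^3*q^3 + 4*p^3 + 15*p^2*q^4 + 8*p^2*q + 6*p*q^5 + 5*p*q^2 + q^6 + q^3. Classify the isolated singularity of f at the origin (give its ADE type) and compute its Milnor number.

The Hessian of f at 0 is [[0, 0], [0, 0]] with rank 0, so corank 2. A Groebner basis of the Jacobian ideal J(f) in C{p,q} is {-32*p*q/3 + q^5 - 16*q^2/3, p*q^2 + q^3/2, p^2 + 3*p*q/2 + q^2/2}; counting standard monomials gives mu = 7. Corank 2; j^3 = (p + q)*(2*p + q)^2 has shape L^2 M (L != M), so D-series; mu = 7 gives D_7.

Type D_{7}, Milnor number mu = 7.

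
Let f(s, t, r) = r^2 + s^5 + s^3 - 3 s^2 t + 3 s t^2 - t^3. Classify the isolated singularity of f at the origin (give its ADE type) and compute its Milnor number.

Type E_{8}, Milnor number mu = 8.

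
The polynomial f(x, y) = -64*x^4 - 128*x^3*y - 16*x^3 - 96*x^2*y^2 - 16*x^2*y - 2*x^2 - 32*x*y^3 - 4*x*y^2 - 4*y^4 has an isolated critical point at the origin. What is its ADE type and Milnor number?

Type A_3, Milnor number mu = 3.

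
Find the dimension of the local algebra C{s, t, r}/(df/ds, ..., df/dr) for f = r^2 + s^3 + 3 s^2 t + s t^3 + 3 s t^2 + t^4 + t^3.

7

The Hessian of f at 0 is [[0, 0, 0], [0, 0, 0], [0, 0, 2]] with rank 1, so corank 2. A Groebner basis of the Jacobian ideal J(f) in C{s,t,r} is {s^3 + 3*s^2*t + 6*s^2 + 12*s*t + 6*t^2, -3*s^2 + s*t^2 - 6*s*t - 3*t^2, 3*s^2 + 6*s*t + t^3 + 3*t^2, r}; counting standard monomials gives mu = 7. Corank 2; j^3 = (s + t)^3 is a perfect cube, so E-series; the 4-jet and mu = 7 give E_7.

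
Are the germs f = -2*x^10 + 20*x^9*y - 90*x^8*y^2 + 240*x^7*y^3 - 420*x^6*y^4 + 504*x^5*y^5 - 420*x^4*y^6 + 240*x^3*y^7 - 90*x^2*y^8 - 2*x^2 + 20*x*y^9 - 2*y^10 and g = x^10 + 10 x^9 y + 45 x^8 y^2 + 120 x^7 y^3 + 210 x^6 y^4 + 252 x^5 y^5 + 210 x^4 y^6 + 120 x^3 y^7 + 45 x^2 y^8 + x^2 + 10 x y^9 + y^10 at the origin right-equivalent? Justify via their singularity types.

The Hessian of f at 0 is [[-4, 0], [0, 0]] with rank 1, so corank 1. A Groebner basis of the Jacobian ideal J(f) in C{x,y} is {y^9, x}; counting standard monomials gives mu = 9. Corank 1: A-series; mu = 9 gives A_9. The Hessian of g at 0 is [[2, 0], [0, 0]] with rank 1, so corank 1. A Groebner basis of the Jacobian ideal J(g) in C{x,y} is {y^9, x}; counting standard monomials gives mu = 9. Corank 1: A-series; mu = 9 gives A_9. Both have type A_9, hence right-equivalent.

Yes.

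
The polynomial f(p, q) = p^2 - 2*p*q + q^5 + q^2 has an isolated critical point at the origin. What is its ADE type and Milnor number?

The Hessian of f at 0 has rank 1. Corank 1: A-series; mu = 4 gives A_4.

Type A_4, Milnor number mu = 4.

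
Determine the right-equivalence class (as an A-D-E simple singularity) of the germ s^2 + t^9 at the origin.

A8

The Hessian of f at 0 has rank 1. Corank 1: A-series; mu = 8 gives A_8.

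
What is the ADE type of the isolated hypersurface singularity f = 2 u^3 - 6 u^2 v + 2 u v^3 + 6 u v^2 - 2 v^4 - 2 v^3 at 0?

E_7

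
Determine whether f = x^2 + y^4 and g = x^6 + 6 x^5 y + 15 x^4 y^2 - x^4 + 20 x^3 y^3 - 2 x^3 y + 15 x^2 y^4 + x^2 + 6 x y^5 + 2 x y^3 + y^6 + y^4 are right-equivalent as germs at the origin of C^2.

Yes.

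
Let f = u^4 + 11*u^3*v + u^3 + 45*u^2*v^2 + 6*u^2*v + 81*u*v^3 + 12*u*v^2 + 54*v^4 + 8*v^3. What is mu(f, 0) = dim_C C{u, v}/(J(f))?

7

The Hessian of f at 0 has rank 0. Corank 2; j^3 = (u + 2*v)^3 is a perfect cube, so E-series; the 4-jet and mu = 7 give E_7.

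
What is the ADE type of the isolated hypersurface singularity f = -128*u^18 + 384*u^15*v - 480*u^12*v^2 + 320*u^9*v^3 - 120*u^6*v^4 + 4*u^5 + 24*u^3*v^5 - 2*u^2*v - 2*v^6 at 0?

D_7

The Hessian of f at 0 has rank 0. Corank 2; j^3 = -2*u^2*v has shape L^2 M (L != M), so D-series; mu = 7 gives D_7.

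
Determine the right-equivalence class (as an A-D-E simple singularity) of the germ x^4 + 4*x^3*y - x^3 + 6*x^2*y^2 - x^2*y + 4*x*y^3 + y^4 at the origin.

The Hessian of f at 0 has rank 0. Corank 2; j^3 = -x^2*(x + y) has shape L^2 M (L != M), so D-series; mu = 5 gives D_5.

D_{5}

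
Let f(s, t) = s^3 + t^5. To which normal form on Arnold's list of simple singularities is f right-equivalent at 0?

The Hessian of f at 0 is [[0, 0], [0, 0]] with rank 0, so corank 2. A Groebner basis of the Jacobian ideal J(f) in C{s,t} is {t^4, s^2}; counting standard monomials gives mu = 8. Corank 2; j^3 = s^3 is a perfect cube, so E-series; the 5-jet and mu = 8 give E_8.

E8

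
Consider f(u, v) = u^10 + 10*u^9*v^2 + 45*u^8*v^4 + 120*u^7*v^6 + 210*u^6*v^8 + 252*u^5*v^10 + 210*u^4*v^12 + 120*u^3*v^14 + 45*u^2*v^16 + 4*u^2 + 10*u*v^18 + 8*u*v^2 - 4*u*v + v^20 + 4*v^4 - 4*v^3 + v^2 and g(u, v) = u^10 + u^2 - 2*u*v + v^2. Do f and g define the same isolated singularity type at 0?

The Hessian of f at 0 has rank 1. Corank 1: A-series; mu = 9 gives A_9. The Hessian of g at 0 has rank 1. Corank 1: A-series; mu = 9 gives A_9. Both have type A_9, hence right-equivalent.

Yes.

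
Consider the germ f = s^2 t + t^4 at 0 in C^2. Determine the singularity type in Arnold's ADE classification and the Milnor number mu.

The Hessian of f at 0 is [[0, 0], [0, 0]] with rank 0, so corank 2. A Groebner basis of the Jacobian ideal J(f) in C{s,t} is {s^3, s^2/4 + t^3, s*t}; counting standard monomials gives mu = 5. Corank 2; j^3 = s^2*t has shape L^2 M (L != M), so D-series; mu = 5 gives D_5.

Type D_{5}, Milnor number mu = 5.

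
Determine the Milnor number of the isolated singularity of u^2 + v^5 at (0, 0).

4

The Hessian of f at 0 has rank 1. Corank 1: A-series; mu = 4 gives A_4.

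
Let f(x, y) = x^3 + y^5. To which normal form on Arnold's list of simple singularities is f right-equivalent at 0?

E8

The Hessian of f at 0 has rank 0. Corank 2; j^3 = x^3 is a perfect cube, so E-series; the 5-jet and mu = 8 give E_8.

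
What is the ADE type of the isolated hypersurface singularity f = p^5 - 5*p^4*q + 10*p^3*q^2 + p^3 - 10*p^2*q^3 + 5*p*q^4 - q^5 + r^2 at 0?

E_{8}

The Hessian of f at 0 has rank 1. Corank 2; j^3 = p^3 is a perfect cube, so E-series; the 5-jet and mu = 8 give E_8.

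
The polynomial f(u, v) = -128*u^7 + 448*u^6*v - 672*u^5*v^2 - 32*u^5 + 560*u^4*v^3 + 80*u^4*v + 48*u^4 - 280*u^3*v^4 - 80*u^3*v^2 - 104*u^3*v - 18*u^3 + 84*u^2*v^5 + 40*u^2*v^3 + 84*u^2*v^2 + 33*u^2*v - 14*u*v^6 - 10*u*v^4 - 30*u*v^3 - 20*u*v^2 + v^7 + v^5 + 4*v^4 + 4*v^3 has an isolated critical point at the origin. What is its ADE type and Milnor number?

Type D8, Milnor number mu = 8.

The Hessian of f at 0 has rank 0. Corank 2; j^3 = -(2*u - v)*(3*u - 2*v)^2 has shape L^2 M (L != M), so D-series; mu = 8 gives D_8.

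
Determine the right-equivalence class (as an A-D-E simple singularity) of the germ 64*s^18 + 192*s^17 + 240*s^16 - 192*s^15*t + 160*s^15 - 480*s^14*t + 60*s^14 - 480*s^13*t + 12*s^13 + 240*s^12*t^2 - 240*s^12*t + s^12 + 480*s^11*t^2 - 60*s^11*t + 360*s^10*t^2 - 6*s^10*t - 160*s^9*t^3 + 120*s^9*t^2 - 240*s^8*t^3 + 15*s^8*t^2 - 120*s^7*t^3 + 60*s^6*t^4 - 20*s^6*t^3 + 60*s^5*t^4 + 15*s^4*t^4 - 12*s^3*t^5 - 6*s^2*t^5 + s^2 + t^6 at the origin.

The Hessian of f at 0 has rank 1. Corank 1: A-series; mu = 5 gives A_5.

A_5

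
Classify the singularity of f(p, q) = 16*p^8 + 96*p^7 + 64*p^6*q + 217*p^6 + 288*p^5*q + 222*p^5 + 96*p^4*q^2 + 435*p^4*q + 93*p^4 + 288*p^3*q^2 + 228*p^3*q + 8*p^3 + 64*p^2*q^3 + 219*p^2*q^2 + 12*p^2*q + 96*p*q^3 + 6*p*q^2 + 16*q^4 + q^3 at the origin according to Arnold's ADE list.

E_{6}

The Hessian of f at 0 has rank 0. Corank 2; j^3 = (2*p + q)^3 is a perfect cube, so E-series; the 4-jet and mu = 6 give E_6.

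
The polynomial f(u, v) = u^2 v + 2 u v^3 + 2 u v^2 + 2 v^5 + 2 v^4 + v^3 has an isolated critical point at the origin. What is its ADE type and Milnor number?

The Hessian of f at 0 has rank 0. Corank 2; j^3 = v*(u + v)^2 has shape L^2 M (L != M), so D-series; mu = 6 gives D_6.

Type D6, Milnor number mu = 6.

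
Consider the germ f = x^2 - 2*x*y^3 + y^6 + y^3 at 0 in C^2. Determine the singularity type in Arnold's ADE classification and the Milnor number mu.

The Hessian of f at 0 has rank 1. Corank 1: A-series; mu = 2 gives A_2.

Type A_2, Milnor number mu = 2.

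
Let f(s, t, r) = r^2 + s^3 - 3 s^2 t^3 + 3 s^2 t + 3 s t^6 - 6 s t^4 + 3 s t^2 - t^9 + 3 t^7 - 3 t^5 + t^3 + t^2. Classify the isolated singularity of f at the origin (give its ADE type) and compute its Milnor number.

Type A_2, Milnor number mu = 2.

The Hessian of f at 0 has rank 2. Corank 1: A-series; mu = 2 gives A_2.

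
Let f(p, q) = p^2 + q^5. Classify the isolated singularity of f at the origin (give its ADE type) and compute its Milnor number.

Type A4, Milnor number mu = 4.

The Hessian of f at 0 has rank 1. Corank 1: A-series; mu = 4 gives A_4.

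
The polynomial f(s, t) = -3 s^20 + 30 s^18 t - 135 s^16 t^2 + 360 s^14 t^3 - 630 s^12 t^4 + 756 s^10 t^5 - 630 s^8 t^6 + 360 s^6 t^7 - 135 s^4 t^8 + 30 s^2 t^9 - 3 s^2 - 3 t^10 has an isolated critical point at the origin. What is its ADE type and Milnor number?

The Hessian of f at 0 is [[-6, 0], [0, 0]] with rank 1, so corank 1. A Groebner basis of the Jacobian ideal J(f) in C{s,t} is {t^9, s}; counting standard monomials gives mu = 9. Corank 1: A-series; mu = 9 gives A_9.

Type A_9, Milnor number mu = 9.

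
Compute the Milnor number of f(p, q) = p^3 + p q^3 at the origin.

7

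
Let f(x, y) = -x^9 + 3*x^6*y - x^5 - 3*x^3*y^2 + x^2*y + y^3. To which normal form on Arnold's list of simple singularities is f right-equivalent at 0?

D_4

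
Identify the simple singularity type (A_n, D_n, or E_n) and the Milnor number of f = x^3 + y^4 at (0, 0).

Type E6, Milnor number mu = 6.

The Hessian of f at 0 has rank 0. Corank 2; j^3 = x^3 is a perfect cube, so E-series; the 4-jet and mu = 6 give E_6.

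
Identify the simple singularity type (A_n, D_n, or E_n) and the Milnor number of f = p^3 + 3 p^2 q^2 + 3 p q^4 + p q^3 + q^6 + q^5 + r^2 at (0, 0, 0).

Type E_7, Milnor number mu = 7.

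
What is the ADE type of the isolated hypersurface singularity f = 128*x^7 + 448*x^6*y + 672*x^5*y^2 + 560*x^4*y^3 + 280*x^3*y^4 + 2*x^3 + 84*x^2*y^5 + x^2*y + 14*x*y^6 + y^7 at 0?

The Hessian of f at 0 is [[0, 0], [0, 0]] with rank 0, so corank 2. A Groebner basis of the Jacobian ideal J(f) in C{x,y} is {-x*y/14 + y^6, x*y^2, x^2 + x*y/2}; counting standard monomials gives mu = 8. Corank 2; j^3 = x^2*(2*x + y) has shape L^2 M (L != M), so D-series; mu = 8 gives D_8.

D8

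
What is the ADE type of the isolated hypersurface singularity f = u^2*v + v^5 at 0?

The Hessian of f at 0 is [[0, 0], [0, 0]] with rank 0, so corank 2. A Groebner basis of the Jacobian ideal J(f) in C{u,v} is {u^2/5 + v^4, u^3, u*v}; counting standard monomials gives mu = 6. Corank 2; j^3 = u^2*v has shape L^2 M (L != M), so D-series; mu = 6 gives D_6.

D_6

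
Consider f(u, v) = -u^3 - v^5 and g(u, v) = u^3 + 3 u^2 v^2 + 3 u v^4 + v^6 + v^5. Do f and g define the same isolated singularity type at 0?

Yes.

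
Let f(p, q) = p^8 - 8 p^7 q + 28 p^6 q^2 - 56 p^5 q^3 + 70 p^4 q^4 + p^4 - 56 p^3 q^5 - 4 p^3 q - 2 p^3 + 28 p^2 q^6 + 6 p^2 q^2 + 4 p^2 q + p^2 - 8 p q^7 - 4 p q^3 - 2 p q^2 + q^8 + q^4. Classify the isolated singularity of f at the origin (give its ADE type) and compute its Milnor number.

The Hessian of f at 0 has rank 1. Corank 1: A-series; mu = 7 gives A_7.

Type A_{7}, Milnor number mu = 7.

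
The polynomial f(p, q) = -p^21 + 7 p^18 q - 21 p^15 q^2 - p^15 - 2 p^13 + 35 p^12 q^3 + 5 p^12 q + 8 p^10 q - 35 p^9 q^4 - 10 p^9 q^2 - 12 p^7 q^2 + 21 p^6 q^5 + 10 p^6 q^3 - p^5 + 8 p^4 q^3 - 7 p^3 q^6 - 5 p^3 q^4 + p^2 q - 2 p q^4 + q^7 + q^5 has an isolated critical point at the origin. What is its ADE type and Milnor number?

The Hessian of f at 0 has rank 0. Corank 2; j^3 = p^2*q has shape L^2 M (L != M), so D-series; mu = 6 gives D_6.

Type D6, Milnor number mu = 6.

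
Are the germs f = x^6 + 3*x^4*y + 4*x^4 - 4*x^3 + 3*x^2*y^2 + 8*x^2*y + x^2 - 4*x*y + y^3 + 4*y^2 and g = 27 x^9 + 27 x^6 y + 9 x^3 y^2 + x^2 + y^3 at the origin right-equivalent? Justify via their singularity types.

Yes.

The Hessian of f at 0 has rank 1. Corank 1: A-series; mu = 2 gives A_2. The Hessian of g at 0 has rank 1. Corank 1: A-series; mu = 2 gives A_2. Both have type A_2, hence right-equivalent.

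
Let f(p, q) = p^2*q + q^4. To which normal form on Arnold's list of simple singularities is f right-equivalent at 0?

D5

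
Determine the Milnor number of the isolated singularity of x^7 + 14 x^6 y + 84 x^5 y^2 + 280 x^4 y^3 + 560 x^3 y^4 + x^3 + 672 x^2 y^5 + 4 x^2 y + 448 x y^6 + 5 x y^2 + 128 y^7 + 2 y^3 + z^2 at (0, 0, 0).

8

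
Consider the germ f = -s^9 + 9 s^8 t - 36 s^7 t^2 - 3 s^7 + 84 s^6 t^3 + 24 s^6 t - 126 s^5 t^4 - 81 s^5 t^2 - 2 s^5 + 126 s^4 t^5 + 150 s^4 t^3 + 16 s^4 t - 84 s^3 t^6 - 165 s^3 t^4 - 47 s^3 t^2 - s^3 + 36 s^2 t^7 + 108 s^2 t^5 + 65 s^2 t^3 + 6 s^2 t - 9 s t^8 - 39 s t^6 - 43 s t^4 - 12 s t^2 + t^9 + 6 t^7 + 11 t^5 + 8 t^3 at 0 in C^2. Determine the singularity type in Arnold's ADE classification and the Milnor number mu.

Type E_{8}, Milnor number mu = 8.

The Hessian of f at 0 has rank 0. Corank 2; j^3 = -(s - 2*t)^3 is a perfect cube, so E-series; the 5-jet and mu = 8 give E_8.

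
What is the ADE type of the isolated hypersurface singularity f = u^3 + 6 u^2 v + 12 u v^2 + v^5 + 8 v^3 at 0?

E_{8}

The Hessian of f at 0 is [[0, 0], [0, 0]] with rank 0, so corank 2. A Groebner basis of the Jacobian ideal J(f) in C{u,v} is {v^4, u^2 + 4*u*v + 4*v^2}; counting standard monomials gives mu = 8. Corank 2; j^3 = (u + 2*v)^3 is a perfect cube, so E-series; the 5-jet and mu = 8 give E_8.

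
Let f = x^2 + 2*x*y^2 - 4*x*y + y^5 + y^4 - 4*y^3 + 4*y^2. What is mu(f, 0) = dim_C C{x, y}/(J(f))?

4

The Hessian of f at 0 is [[2, -4], [-4, 8]] with rank 1, so corank 1. A Groebner basis of the Jacobian ideal J(f) in C{x,y} is {x^2 - 4*x*y - 4*x + 8*y, x + y^2 - 2*y}; counting standard monomials gives mu = 4. Corank 1: A-series; mu = 4 gives A_4.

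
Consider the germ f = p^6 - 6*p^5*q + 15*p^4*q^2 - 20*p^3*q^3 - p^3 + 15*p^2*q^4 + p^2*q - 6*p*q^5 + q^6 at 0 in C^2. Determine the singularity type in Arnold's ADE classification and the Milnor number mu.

The Hessian of f at 0 is [[0, 0], [0, 0]] with rank 0, so corank 2. A Groebner basis of the Jacobian ideal J(f) in C{p,q} is {p*q/6 + q^5, p*q^2, p^2 - p*q}; counting standard monomials gives mu = 7. Corank 2; j^3 = -p^2*(p - q) has shape L^2 M (L != M), so D-series; mu = 7 gives D_7.

Type D_{7}, Milnor number mu = 7.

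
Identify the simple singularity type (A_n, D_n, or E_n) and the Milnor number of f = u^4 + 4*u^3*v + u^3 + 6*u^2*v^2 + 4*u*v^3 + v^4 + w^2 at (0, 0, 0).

Type E_{6}, Milnor number mu = 6.

The Hessian of f at 0 has rank 1. Corank 2; j^3 = u^3 is a perfect cube, so E-series; the 4-jet and mu = 6 give E_6.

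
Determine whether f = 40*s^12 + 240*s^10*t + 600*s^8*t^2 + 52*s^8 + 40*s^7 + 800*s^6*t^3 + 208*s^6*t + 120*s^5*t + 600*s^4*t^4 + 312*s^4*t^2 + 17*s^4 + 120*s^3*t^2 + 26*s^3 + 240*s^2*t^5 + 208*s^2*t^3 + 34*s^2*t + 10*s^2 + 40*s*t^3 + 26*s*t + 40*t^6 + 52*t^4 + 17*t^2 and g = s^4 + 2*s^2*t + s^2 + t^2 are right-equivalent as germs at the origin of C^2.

The Hessian of f at 0 has rank 2. Corank 0: nondegenerate Morse point, so A_1. The Hessian of g at 0 has rank 2. Corank 0: nondegenerate Morse point, so A_1. Both have type A_1, hence right-equivalent.

Yes.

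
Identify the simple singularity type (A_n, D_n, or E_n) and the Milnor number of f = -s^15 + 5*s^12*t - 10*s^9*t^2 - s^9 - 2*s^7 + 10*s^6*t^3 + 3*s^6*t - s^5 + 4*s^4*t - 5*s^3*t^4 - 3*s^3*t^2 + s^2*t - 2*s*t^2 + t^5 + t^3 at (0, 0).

Type D_6, Milnor number mu = 6.

The Hessian of f at 0 is [[0, 0], [0, 0]] with rank 0, so corank 2. A Groebner basis of the Jacobian ideal J(f) in C{s,t} is {s*t + t^4 - t^2, s*t^2 - t^3, s^2 - 7*s*t + 6*t^2}; counting standard monomials gives mu = 6. Corank 2; j^3 = t*(s - t)^2 has shape L^2 M (L != M), so D-series; mu = 6 gives D_6.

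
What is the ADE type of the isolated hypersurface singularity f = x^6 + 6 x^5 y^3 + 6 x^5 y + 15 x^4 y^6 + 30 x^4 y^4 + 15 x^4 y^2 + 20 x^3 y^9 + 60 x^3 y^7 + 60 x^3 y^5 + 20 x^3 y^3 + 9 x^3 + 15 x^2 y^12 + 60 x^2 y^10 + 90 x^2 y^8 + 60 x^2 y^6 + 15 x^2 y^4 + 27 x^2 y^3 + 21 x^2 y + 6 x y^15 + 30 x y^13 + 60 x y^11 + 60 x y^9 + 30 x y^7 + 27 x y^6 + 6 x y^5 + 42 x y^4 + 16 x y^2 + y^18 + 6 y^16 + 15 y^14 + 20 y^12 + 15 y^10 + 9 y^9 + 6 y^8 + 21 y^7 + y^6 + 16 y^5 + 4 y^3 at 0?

The Hessian of f at 0 has rank 0. Corank 2; j^3 = (x + y)*(3*x + 2*y)^2 has shape L^2 M (L != M), so D-series; mu = 7 gives D_7.

D7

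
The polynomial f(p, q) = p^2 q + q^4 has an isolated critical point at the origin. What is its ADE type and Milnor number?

The Hessian of f at 0 has rank 0. Corank 2; j^3 = p^2*q has shape L^2 M (L != M), so D-series; mu = 5 gives D_5.

Type D_{5}, Milnor number mu = 5.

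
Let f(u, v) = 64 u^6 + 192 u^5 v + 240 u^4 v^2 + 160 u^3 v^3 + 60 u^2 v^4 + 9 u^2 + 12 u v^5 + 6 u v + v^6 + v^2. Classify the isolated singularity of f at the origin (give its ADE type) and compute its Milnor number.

Type A_5, Milnor number mu = 5.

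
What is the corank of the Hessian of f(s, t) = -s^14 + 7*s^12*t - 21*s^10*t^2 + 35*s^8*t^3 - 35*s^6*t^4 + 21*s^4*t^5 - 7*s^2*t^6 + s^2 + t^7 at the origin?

Hessian at 0 has rank 1.

1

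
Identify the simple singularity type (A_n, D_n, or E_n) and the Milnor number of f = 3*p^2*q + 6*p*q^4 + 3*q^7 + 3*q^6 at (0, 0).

Type D_{7}, Milnor number mu = 7.

The Hessian of f at 0 has rank 0. Corank 2; j^3 = 3*p^2*q has shape L^2 M (L != M), so D-series; mu = 7 gives D_7.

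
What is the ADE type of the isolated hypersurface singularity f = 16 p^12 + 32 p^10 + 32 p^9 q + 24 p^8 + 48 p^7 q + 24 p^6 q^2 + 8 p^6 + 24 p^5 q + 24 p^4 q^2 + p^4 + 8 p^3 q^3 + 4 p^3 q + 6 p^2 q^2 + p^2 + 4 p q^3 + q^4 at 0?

A_{3}

The Hessian of f at 0 has rank 1. Corank 1: A-series; mu = 3 gives A_3.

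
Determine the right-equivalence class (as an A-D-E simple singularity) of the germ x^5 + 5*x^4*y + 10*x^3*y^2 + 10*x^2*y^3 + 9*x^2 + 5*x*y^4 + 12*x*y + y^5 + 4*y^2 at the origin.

The Hessian of f at 0 is [[18, 12], [12, 8]] with rank 1, so corank 1. A Groebner basis of the Jacobian ideal J(f) in C{x,y} is {y^4, x + 2*y/3}; counting standard monomials gives mu = 4. Corank 1: A-series; mu = 4 gives A_4.

A_4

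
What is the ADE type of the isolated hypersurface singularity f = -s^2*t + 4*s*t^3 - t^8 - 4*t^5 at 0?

D_{9}

The Hessian of f at 0 is [[0, 0], [0, 0]] with rank 0, so corank 2. A Groebner basis of the Jacobian ideal J(f) in C{s,t} is {s^4, s^3*t + s^2 - 2*s*t^2, -s^3/2 + s^2*t^2, -s*t/2 + t^3}; counting standard monomials gives mu = 9. Corank 2; j^3 = -s^2*t has shape L^2 M (L != M), so D-series; mu = 9 gives D_9.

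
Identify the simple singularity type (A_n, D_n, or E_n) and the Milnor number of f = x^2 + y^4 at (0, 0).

The Hessian of f at 0 has rank 1. Corank 1: A-series; mu = 3 gives A_3.

Type A3, Milnor number mu = 3.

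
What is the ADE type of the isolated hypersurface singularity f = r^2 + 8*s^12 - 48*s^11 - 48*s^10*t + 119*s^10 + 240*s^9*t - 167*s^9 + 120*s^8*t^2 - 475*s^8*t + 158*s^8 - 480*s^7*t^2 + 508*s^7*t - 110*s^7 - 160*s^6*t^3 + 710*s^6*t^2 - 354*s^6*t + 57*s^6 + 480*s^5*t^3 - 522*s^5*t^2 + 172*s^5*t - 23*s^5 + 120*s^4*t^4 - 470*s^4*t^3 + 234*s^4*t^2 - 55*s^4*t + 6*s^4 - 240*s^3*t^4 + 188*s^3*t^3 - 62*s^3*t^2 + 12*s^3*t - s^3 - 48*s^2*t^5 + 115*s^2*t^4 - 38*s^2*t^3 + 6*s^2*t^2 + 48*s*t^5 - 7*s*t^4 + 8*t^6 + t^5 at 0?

E8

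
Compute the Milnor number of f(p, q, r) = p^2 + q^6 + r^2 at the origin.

5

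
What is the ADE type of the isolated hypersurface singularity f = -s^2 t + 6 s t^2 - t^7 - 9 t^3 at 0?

D8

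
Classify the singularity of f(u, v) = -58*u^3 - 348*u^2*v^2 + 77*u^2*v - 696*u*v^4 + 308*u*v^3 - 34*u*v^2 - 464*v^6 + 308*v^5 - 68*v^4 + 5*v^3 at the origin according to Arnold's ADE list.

D_{4}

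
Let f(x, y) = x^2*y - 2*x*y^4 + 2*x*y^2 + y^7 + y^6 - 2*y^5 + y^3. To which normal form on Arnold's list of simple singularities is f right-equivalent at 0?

D_7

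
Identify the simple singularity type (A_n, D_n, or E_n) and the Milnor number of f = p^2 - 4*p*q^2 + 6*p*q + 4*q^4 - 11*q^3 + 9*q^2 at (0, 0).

The Hessian of f at 0 is [[2, 6], [6, 18]] with rank 1, so corank 1. A Groebner basis of the Jacobian ideal J(f) in C{p,q} is {q^2, p + 3*q}; counting standard monomials gives mu = 2. Corank 1: A-series; mu = 2 gives A_2.

Type A_{2}, Milnor number mu = 2.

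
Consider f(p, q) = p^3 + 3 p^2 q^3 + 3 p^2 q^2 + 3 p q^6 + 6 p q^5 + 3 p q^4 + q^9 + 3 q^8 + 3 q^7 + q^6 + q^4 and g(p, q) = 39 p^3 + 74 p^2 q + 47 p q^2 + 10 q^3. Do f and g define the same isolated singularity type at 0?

No.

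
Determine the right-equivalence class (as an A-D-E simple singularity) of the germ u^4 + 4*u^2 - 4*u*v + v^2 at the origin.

A_3

The Hessian of f at 0 has rank 1. Corank 1: A-series; mu = 3 gives A_3.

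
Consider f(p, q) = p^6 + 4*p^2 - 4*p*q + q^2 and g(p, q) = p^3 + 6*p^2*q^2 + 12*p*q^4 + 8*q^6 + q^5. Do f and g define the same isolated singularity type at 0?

No.

The Hessian of f at 0 is [[8, -4], [-4, 2]] with rank 1, so corank 1. A Groebner basis of the Jacobian ideal J(f) in C{p,q} is {q^5, p - q/2}; counting standard monomials gives mu = 5. Corank 1: A-series; mu = 5 gives A_5. The Hessian of g at 0 is [[0, 0], [0, 0]] with rank 0, so corank 2. A Groebner basis of the Jacobian ideal J(g) in C{p,q} is {q^4, p^3, p^2/4 + p*q^2}; counting standard monomials gives mu = 8. Corank 2; j^3 = p^3 is a perfect cube, so E-series; the 5-jet and mu = 8 give E_8. f is A_5 but g is E_8, hence not right-equivalent.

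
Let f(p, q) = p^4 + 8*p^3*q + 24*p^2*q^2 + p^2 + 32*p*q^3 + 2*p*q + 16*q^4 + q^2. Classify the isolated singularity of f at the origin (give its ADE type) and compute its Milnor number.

Type A_3, Milnor number mu = 3.

The Hessian of f at 0 has rank 1. Corank 1: A-series; mu = 3 gives A_3.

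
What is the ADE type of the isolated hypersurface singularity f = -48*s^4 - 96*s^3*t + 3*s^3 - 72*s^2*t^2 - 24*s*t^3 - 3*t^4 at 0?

The Hessian of f at 0 has rank 0. Corank 2; j^3 = 3*s^3 is a perfect cube, so E-series; the 4-jet and mu = 6 give E_6.

E_6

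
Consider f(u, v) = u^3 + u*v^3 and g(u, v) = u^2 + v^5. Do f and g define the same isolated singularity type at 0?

The Hessian of f at 0 has rank 0. Corank 2; j^3 = u^3 is a perfect cube, so E-series; the 4-jet and mu = 7 give E_7. The Hessian of g at 0 has rank 1. Corank 1: A-series; mu = 4 gives A_4. f is E_7 but g is A_4, hence not right-equivalent.

No.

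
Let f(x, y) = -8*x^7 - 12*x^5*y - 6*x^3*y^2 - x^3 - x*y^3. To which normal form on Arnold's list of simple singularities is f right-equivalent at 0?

The Hessian of f at 0 is [[0, 0], [0, 0]] with rank 0, so corank 2. A Groebner basis of the Jacobian ideal J(f) in C{x,y} is {x^3, x*y^2, 3*x^2 + y^3}; counting standard monomials gives mu = 7. Corank 2; j^3 = -x^3 is a perfect cube, so E-series; the 4-jet and mu = 7 give E_7.

E_7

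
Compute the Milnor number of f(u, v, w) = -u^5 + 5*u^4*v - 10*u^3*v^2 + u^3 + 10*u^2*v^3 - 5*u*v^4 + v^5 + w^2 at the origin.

8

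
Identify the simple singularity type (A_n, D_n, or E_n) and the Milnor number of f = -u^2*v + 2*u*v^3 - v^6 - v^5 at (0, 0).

The Hessian of f at 0 has rank 0. Corank 2; j^3 = -u^2*v has shape L^2 M (L != M), so D-series; mu = 7 gives D_7.

Type D_7, Milnor number mu = 7.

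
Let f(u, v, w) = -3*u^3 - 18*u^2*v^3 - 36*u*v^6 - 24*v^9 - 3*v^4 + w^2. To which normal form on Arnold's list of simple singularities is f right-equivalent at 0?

The Hessian of f at 0 has rank 1. Corank 2; j^3 = -3*u^3 is a perfect cube, so E-series; the 4-jet and mu = 6 give E_6.

E_6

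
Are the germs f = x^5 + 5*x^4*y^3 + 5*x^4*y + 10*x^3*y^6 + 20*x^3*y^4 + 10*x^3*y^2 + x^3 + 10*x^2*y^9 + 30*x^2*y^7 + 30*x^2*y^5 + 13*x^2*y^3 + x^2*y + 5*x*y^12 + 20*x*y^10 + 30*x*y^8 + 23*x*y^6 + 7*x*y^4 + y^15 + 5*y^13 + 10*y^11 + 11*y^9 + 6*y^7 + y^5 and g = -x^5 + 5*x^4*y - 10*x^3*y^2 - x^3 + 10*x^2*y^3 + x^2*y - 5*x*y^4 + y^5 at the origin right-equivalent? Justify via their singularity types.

Yes.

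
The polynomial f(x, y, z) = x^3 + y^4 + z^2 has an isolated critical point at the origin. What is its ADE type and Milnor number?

The Hessian of f at 0 has rank 1. Corank 2; j^3 = x^3 is a perfect cube, so E-series; the 4-jet and mu = 6 give E_6.

Type E6, Milnor number mu = 6.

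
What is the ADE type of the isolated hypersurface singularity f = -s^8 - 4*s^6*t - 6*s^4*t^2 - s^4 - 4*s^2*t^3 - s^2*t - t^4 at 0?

The Hessian of f at 0 is [[0, 0], [0, 0]] with rank 0, so corank 2. A Groebner basis of the Jacobian ideal J(f) in C{s,t} is {s^3, s^2/4 + t^3, s*t}; counting standard monomials gives mu = 5. Corank 2; j^3 = -s^2*t has shape L^2 M (L != M), so D-series; mu = 5 gives D_5.

D5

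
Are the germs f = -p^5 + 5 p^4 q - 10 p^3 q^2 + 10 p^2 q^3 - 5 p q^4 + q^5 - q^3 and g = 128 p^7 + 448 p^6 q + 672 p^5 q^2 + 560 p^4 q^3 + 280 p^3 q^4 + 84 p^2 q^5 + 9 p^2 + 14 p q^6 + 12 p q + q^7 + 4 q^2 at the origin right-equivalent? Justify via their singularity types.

No.

The Hessian of f at 0 is [[0, 0], [0, 0]] with rank 0, so corank 2. A Groebner basis of the Jacobian ideal J(f) in C{p,q} is {p^4 - 4*p^3*q, q^2}; counting standard monomials gives mu = 8. Corank 2; j^3 = -q^3 is a perfect cube, so E-series; the 5-jet and mu = 8 give E_8. The Hessian of g at 0 is [[18, 12], [12, 8]] with rank 1, so corank 1. A Groebner basis of the Jacobian ideal J(g) in C{p,q} is {q^6, p + 2*q/3}; counting standard monomials gives mu = 6. Corank 1: A-series; mu = 6 gives A_6. f is E_8 but g is A_6, hence not right-equivalent.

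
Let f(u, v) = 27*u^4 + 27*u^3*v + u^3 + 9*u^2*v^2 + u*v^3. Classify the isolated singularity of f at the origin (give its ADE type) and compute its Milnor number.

The Hessian of f at 0 is [[0, 0], [0, 0]] with rank 0, so corank 2. A Groebner basis of the Jacobian ideal J(f) in C{u,v} is {u^2/3 + v^4 + v^3/9, u^3, u^2*v - u^2/9 - v^3/27, 2*u^2/3 + u*v^2 + 2*v^3/9}; counting standard monomials gives mu = 7. Corank 2; j^3 = u^3 is a perfect cube, so E-series; the 4-jet and mu = 7 give E_7.

Type E7, Milnor number mu = 7.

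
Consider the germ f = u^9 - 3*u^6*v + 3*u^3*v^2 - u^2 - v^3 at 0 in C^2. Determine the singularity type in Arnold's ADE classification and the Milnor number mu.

The Hessian of f at 0 is [[-2, 0], [0, 0]] with rank 1, so corank 1. A Groebner basis of the Jacobian ideal J(f) in C{u,v} is {v^2, u}; counting standard monomials gives mu = 2. Corank 1: A-series; mu = 2 gives A_2.

Type A_{2}, Milnor number mu = 2.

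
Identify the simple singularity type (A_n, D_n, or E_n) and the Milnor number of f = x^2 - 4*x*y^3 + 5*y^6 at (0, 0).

Type A_5, Milnor number mu = 5.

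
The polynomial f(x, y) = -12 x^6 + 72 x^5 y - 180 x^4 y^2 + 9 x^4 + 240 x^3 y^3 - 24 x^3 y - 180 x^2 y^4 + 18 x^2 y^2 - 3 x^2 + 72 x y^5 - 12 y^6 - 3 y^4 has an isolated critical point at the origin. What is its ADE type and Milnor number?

The Hessian of f at 0 has rank 1. Corank 1: A-series; mu = 3 gives A_3.

Type A_3, Milnor number mu = 3.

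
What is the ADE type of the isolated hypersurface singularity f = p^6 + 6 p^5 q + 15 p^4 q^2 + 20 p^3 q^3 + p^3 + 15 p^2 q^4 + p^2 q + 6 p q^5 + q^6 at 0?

D_7

The Hessian of f at 0 has rank 0. Corank 2; j^3 = p^2*(p + q) has shape L^2 M (L != M), so D-series; mu = 7 gives D_7.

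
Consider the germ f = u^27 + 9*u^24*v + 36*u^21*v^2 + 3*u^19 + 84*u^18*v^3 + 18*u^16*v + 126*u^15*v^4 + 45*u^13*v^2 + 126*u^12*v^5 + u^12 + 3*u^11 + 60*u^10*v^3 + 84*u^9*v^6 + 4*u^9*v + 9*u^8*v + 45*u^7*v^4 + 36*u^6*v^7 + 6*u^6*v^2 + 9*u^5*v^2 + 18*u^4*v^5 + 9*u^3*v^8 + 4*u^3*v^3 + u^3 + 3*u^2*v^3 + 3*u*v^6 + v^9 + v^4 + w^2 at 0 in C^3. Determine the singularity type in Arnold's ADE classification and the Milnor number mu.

Type E_6, Milnor number mu = 6.

The Hessian of f at 0 has rank 1. Corank 2; j^3 = u^3 is a perfect cube, so E-series; the 4-jet and mu = 6 give E_6.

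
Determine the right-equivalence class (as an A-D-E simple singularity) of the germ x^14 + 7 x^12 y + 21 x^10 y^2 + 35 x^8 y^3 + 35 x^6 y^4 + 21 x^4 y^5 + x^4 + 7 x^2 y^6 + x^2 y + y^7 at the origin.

The Hessian of f at 0 has rank 0. Corank 2; j^3 = x^2*y has shape L^2 M (L != M), so D-series; mu = 8 gives D_8.

D_8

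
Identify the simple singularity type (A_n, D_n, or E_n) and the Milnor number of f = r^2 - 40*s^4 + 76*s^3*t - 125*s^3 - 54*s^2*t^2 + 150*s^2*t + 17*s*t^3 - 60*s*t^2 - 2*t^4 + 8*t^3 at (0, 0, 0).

Type E_{7}, Milnor number mu = 7.

The Hessian of f at 0 is [[0, 0, 0], [0, 0, 0], [0, 0, 2]] with rank 1, so corank 2. A Groebner basis of the Jacobian ideal J(f) in C{s,t,r} is {1171875*s^2/4 - 234375*s*t + t^4 - 125*t^3/4 + 46875*t^2, s^3 + 675*s^2/2 - 270*s*t - t^3/10 + 54*t^2, s^2*t + 2125*s^2/4 - 425*s*t - 13*t^3/60 + 85*t^2, 625*s^2 + s*t^2 - 500*s*t - 7*t^3/15 + 100*t^2, r}; counting standard monomials gives mu = 7. Corank 2; j^3 = -(5*s - 2*t)^3 is a perfect cube, so E-series; the 4-jet and mu = 7 give E_7.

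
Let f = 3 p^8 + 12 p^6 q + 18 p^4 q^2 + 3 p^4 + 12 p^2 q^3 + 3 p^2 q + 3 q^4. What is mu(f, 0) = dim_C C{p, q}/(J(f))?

The Hessian of f at 0 is [[0, 0], [0, 0]] with rank 0, so corank 2. A Groebner basis of the Jacobian ideal J(f) in C{p,q} is {p^3, p^2/4 + q^3, p*q}; counting standard monomials gives mu = 5. Corank 2; j^3 = 3*p^2*q has shape L^2 M (L != M), so D-series; mu = 5 gives D_5.

5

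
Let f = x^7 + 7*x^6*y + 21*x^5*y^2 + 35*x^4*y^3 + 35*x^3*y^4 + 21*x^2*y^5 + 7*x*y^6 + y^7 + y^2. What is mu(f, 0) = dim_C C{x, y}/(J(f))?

6

The Hessian of f at 0 has rank 1. Corank 1: A-series; mu = 6 gives A_6.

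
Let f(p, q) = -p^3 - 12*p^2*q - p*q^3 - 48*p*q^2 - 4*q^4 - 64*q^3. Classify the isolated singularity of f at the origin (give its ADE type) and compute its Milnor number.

Type E_7, Milnor number mu = 7.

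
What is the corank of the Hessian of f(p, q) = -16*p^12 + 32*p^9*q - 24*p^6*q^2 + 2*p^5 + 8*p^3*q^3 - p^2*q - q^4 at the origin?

2

Hessian at 0 has rank 0.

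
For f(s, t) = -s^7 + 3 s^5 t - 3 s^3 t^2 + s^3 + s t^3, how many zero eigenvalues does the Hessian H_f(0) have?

2

The Hessian at 0 is [[0, 0], [0, 0]] of rank 0; hence corank 2.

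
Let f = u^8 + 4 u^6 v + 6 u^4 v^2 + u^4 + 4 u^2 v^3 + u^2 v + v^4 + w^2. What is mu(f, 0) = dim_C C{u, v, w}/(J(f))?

The Hessian of f at 0 has rank 1. Corank 2; j^3 = u^2*v has shape L^2 M (L != M), so D-series; mu = 5 gives D_5.

5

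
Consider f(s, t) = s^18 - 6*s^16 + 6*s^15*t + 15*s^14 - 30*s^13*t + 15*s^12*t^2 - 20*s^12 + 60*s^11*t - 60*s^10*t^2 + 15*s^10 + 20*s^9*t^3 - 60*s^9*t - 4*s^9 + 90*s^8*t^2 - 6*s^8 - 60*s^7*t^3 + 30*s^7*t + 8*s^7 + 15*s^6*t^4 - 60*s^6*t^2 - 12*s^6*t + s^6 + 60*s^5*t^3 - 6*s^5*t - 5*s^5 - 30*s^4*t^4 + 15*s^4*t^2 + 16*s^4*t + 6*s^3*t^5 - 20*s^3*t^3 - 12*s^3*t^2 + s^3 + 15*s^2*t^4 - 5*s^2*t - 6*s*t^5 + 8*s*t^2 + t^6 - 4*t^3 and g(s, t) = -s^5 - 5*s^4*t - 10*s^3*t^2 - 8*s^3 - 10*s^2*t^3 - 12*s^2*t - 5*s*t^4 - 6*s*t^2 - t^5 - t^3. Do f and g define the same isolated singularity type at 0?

No.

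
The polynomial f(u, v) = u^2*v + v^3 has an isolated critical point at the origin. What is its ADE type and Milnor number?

The Hessian of f at 0 is [[0, 0], [0, 0]] with rank 0, so corank 2. A Groebner basis of the Jacobian ideal J(f) in C{u,v} is {v^3, u^2 + 3*v^2, u*v}; counting standard monomials gives mu = 4. Corank 2; j^3 = v*(u^2 + v^2) splits into three distinct lines over C (the quadratic factor has nonzero discriminant), so D_4.

Type D_{4}, Milnor number mu = 4.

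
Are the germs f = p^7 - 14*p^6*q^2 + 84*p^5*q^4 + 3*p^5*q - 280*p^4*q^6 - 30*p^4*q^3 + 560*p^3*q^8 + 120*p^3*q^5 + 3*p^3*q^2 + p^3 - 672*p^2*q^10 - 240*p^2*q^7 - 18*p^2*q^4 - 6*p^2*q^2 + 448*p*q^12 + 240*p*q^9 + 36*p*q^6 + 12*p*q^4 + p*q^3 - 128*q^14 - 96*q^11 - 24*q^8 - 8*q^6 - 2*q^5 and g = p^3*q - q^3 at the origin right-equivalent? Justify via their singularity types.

The Hessian of f at 0 is [[0, 0], [0, 0]] with rank 0, so corank 2. A Groebner basis of the Jacobian ideal J(f) in C{p,q} is {-p^2/4 + q^4 - q^3/12, p^3, p^2*q + p^2/12 + q^3/36, -p^2/2 + p*q^2 - q^3/6}; counting standard monomials gives mu = 7. Corank 2; j^3 = p^3 is a perfect cube, so E-series; the 4-jet and mu = 7 give E_7. The Hessian of g at 0 is [[0, 0], [0, 0]] with rank 0, so corank 2. A Groebner basis of the Jacobian ideal J(g) in C{p,q} is {p^3 - 3*q^2, p^2*q, q^3}; counting standard monomials gives mu = 7. Corank 2; j^3 = -q^3 is a perfect cube, so E-series; the 4-jet and mu = 7 give E_7. Both have type E_7, hence right-equivalent.

Yes.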